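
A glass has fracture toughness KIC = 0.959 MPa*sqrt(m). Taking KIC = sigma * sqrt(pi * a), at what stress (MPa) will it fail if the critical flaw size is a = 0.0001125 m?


Rearrange KIC = sigma * sqrt(pi * a):
  sigma = KIC / sqrt(pi * a)
  sqrt(pi * 0.0001125) = 0.0188
  sigma = 0.959 / 0.0188 = 51.01 MPa

51.01 MPa


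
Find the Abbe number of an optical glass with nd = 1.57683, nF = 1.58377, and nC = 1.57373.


Abbe number formula: Vd = (nd - 1) / (nF - nC)
  nd - 1 = 1.57683 - 1 = 0.57683
  nF - nC = 1.58377 - 1.57373 = 0.01004
  Vd = 0.57683 / 0.01004 = 57.45

57.45


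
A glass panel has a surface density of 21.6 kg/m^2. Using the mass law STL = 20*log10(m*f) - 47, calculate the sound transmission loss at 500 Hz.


Mass law: STL = 20 * log10(m * f) - 47
  m * f = 21.6 * 500 = 10800
  log10(10800) = 4.03342
  STL = 20 * 4.03342 - 47 = 80.6684 - 47 = 33.7 dB

33.7 dB


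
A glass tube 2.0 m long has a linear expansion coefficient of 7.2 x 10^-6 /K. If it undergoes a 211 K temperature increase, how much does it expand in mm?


Thermal expansion formula: dL = alpha * L0 * dT
  dL = (7.2 x 10^-6) * 2.0 * 211 = 0.0030384 m
Convert to mm: 0.0030384 * 1000 = 3.0384 mm

3.0384 mm


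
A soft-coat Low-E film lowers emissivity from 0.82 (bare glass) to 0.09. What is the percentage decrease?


Percentage reduction = (1 - coated/uncoated) * 100
  Ratio = 0.09 / 0.82 = 0.1098
  Reduction = (1 - 0.1098) * 100 = 89.0%

89.0%


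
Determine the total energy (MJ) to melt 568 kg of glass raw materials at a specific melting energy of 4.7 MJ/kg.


Total energy = mass * specific energy
  E = 568 * 4.7 = 2669.6 MJ

2669.6 MJ


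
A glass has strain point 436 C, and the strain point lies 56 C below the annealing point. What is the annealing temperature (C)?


T_anneal = T_strain + gap:
  T_anneal = 436 + 56 = 492 C

492 C


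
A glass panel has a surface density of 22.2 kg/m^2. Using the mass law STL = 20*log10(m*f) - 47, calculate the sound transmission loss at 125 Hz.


Mass law: STL = 20 * log10(m * f) - 47
  m * f = 22.2 * 125 = 2775
  log10(2775) = 3.44326
  STL = 20 * 3.44326 - 47 = 68.8652 - 47 = 21.9 dB

21.9 dB


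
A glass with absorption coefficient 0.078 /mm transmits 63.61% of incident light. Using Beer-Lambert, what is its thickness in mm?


Rearrange T = exp(-alpha * thickness):
  thickness = -ln(T) / alpha
  T = 63.61/100 = 0.6361
  ln(T) = -0.4524
  -ln(T) = 0.4524
  thickness = 0.4524 / 0.078 = 5.8 mm

5.8 mm


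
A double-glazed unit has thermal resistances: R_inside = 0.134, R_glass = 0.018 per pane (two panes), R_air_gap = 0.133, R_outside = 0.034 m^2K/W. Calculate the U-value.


Total thermal resistance (series):
  R_total = R_in + R_glass + R_air + R_glass + R_out
  R_total = 0.134 + 0.018 + 0.133 + 0.018 + 0.034 = 0.337 m^2K/W
U-value = 1 / R_total = 1 / 0.337 = 2.967 W/m^2K

2.967 W/m^2K


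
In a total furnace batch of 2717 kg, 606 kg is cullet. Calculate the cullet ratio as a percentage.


Cullet ratio = (cullet mass / total batch mass) * 100
  Ratio = 606 / 2717 * 100 = 22.3%

22.3%


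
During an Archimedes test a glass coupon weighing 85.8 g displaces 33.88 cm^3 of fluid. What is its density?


Use the definition of density:
  rho = mass / volume
  rho = 85.8 / 33.88 = 2.532 g/cm^3

2.532 g/cm^3


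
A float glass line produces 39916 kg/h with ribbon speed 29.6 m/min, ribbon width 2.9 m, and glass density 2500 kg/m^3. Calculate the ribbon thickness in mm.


Ribbon cross-section from mass balance:
  Volume rate = throughput / density = 39916 / 2500 = 15.9664 m^3/h
  thickness = volume rate / (speed * 60 * width), i.e.
  thickness = throughput / (60 * speed * width * density) * 1000
  thickness = 39916 / (60 * 29.6 * 2.9 * 2500) * 1000 = 3.1 mm

3.1 mm


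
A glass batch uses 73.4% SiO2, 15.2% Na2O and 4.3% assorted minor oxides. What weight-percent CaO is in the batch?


Pieces sum to 100%:
  CaO = 100 - (SiO2 + Na2O + others)
  CaO = 100 - (73.4 + 15.2 + 4.3) = 7.1%

7.1%


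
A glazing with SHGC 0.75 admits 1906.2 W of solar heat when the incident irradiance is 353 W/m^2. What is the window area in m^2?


Rearrange Q = Area * SHGC * Irradiance:
  Area = Q / (SHGC * Irradiance)
  Area = 1906.2 / (0.75 * 353) = 7.2 m^2

7.2 m^2


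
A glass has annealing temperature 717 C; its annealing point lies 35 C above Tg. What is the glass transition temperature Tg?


Rearrange T_anneal = Tg + offset for Tg:
  Tg = T_anneal - offset = 717 - 35 = 682 C

682 C


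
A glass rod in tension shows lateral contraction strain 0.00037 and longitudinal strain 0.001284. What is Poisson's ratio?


Poisson's ratio: nu = lateral strain / axial strain
  nu = 0.00037 / 0.001284 = 0.2882

0.2882


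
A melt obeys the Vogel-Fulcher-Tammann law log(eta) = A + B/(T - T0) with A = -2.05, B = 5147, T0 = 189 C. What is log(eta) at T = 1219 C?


VFT equation: log(eta) = A + B / (T - T0)
  T - T0 = 1219 - 189 = 1030
  B / (T - T0) = 5147 / 1030 = 4.997
  log(eta) = -2.05 + 4.997 = 2.947

2.947


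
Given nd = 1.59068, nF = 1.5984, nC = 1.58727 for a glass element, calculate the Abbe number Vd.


Abbe number formula: Vd = (nd - 1) / (nF - nC)
  nd - 1 = 1.59068 - 1 = 0.59068
  nF - nC = 1.5984 - 1.58727 = 0.01113
  Vd = 0.59068 / 0.01113 = 53.07

53.07


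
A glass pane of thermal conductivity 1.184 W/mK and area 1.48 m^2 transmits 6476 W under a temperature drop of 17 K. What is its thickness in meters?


Fourier's law: t = k * A * dT / Q
  t = 1.184 * 1.48 * 17 / 6476
  t = 29.78944 / 6476 = 0.0046 m

0.0046 m


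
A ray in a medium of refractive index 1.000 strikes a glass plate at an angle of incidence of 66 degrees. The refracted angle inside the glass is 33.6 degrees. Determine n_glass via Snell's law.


Apply Snell's law: n1 * sin(theta1) = n2 * sin(theta2)
  n2 = n1 * sin(theta1) / sin(theta2)
  sin(66) = 0.913545
  sin(33.6) = 0.553392
  n2 = 1.000 * 0.913545 / 0.553392 = 1.6508

1.6508


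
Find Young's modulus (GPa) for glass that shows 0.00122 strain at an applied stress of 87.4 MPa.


Young's modulus: E = stress / strain
  E = 87.4 MPa / 0.00122 = 71639.34 MPa
Convert to GPa: 71639.34 / 1000 = 71.64 GPa

71.64 GPa


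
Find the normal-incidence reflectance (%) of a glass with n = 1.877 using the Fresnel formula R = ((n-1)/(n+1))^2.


Fresnel reflectance at normal incidence:
  R = ((n - 1)/(n + 1))^2
  (n - 1)/(n + 1) = (1.877 - 1)/(1.877 + 1) = 0.304831
  R = 0.304831^2 = 0.0929219
  R(%) = 0.0929219 * 100 = 9.292%

9.292%


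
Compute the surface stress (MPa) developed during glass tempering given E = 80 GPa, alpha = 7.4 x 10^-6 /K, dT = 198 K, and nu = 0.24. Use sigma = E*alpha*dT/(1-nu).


Tempering stress: sigma = E * alpha * dT / (1 - nu)
  E (MPa) = 80 * 1000 = 80000
  Numerator = 80000 * (7.4 x 10^-6) * 198 = 117.216
  Denominator = 1 - 0.24 = 0.76
  sigma = 117.216 / 0.76 = 154.2 MPa

154.2 MPa


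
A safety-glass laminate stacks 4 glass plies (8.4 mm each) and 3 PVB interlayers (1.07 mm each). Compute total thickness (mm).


Total thickness = glass contribution + PVB contribution
  Glass: 4 * 8.4 = 33.6 mm
  PVB: 3 * 1.07 = 3.21 mm
  Total = 33.6 + 3.21 = 36.81 mm

36.81 mm


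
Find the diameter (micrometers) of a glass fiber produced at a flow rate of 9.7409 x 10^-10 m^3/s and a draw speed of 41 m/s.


Cross-sectional area from continuity:
  A = Q / v = 9.7409 x 10^-10 / 41 = 2.375829 x 10^-11 m^2
Diameter from circular cross-section:
  d = sqrt(4A / pi) * 10^6 (m -> um)
  d = sqrt(4 * 2.375829 x 10^-11 / pi) * 10^6 = 5.5 um

5.5 um


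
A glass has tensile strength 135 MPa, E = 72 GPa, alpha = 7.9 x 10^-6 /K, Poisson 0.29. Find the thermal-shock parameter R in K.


Thermal shock resistance: R = sigma * (1 - nu) / (E * alpha)
  Numerator = 135 * (1 - 0.29) = 95.85
  Denominator = 72 * 1000 * (7.9 x 10^-6) = 0.5688
  R = 95.85 / 0.5688 = 168.5 K

168.5 K


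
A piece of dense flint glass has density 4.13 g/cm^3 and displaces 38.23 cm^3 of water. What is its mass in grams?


Rearrange rho = m / V:
  m = rho * V
  m = 4.13 * 38.23 = 157.89 g

157.89 g


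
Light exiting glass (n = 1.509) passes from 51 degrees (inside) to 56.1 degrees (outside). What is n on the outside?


Apply Snell's law: n1 * sin(theta1) = n2 * sin(theta2)
  n2 = n1 * sin(theta1) / sin(theta2)
  sin(51) = 0.777146
  sin(56.1) = 0.830012
  n2 = 1.509 * 0.777146 / 0.830012 = 1.4129

1.4129


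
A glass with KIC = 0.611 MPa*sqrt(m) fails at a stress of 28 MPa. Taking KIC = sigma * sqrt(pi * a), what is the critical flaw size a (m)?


Rearrange KIC = sigma * sqrt(pi * a):
  sqrt(pi * a) = KIC / sigma
  sqrt(pi * a) = 0.611 / 28 = 0.021821
  a = (KIC / sigma)^2 / pi
  a = 0.021821^2 / pi = 0.0001516 m

0.0001516 m


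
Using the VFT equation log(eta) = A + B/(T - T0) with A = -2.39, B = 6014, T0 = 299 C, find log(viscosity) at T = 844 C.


VFT equation: log(eta) = A + B / (T - T0)
  T - T0 = 844 - 299 = 545
  B / (T - T0) = 6014 / 545 = 11.035
  log(eta) = -2.39 + 11.035 = 8.645

8.645


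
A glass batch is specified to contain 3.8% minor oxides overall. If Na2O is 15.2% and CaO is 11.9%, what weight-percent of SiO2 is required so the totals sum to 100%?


Known pieces sum to 100%:
  SiO2 = 100 - (others + Na2O + CaO)
  SiO2 = 100 - (3.8 + 15.2 + 11.9) = 69.1%

69.1%


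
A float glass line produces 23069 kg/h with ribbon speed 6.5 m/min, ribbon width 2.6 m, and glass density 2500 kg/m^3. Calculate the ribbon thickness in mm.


Ribbon cross-section from mass balance:
  Volume rate = throughput / density = 23069 / 2500 = 9.2276 m^3/h
  thickness = volume rate / (speed * 60 * width), i.e.
  thickness = throughput / (60 * speed * width * density) * 1000
  thickness = 23069 / (60 * 6.5 * 2.6 * 2500) * 1000 = 9.1 mm

9.1 mm


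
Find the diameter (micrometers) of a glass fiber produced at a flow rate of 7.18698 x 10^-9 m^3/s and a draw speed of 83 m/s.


Cross-sectional area from continuity:
  A = Q / v = 7.18698 x 10^-9 / 83 = 8.659012 x 10^-11 m^2
Diameter from circular cross-section:
  d = sqrt(4A / pi) * 10^6 (m -> um)
  d = sqrt(4 * 8.659012 x 10^-11 / pi) * 10^6 = 10.5 um

10.5 um


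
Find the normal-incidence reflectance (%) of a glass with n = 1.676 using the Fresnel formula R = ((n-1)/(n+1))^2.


Fresnel reflectance at normal incidence:
  R = ((n - 1)/(n + 1))^2
  (n - 1)/(n + 1) = (1.676 - 1)/(1.676 + 1) = 0.252616
  R = 0.252616^2 = 0.0638148
  R(%) = 0.0638148 * 100 = 6.381%

6.381%


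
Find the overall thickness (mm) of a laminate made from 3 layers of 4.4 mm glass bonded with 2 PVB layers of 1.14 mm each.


Total thickness = glass contribution + PVB contribution
  Glass: 3 * 4.4 = 13.2 mm
  PVB: 2 * 1.14 = 2.28 mm
  Total = 13.2 + 2.28 = 15.48 mm

15.48 mm


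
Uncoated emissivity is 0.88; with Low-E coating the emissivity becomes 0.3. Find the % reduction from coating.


Percentage reduction = (1 - coated/uncoated) * 100
  Ratio = 0.3 / 0.88 = 0.3409
  Reduction = (1 - 0.3409) * 100 = 65.9%

65.9%


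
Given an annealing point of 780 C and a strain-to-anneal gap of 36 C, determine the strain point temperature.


Strain point = annealing point - difference:
  T_strain = 780 - 36 = 744 C

744 C


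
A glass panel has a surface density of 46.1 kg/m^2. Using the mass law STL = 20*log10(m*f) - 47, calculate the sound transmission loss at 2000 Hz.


Mass law: STL = 20 * log10(m * f) - 47
  m * f = 46.1 * 2000 = 92200
  log10(92200) = 4.96473
  STL = 20 * 4.96473 - 47 = 99.2946 - 47 = 52.3 dB

52.3 dB


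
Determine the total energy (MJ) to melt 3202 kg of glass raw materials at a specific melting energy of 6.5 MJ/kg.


Total energy = mass * specific energy
  E = 3202 * 6.5 = 20813 MJ

20813 MJ


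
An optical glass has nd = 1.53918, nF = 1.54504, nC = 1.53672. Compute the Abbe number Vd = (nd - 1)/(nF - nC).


Abbe number formula: Vd = (nd - 1) / (nF - nC)
  nd - 1 = 1.53918 - 1 = 0.53918
  nF - nC = 1.54504 - 1.53672 = 0.00832
  Vd = 0.53918 / 0.00832 = 64.81

64.81


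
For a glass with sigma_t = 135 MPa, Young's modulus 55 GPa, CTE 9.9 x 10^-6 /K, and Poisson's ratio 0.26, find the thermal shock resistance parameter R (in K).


Thermal shock resistance: R = sigma * (1 - nu) / (E * alpha)
  Numerator = 135 * (1 - 0.26) = 99.9
  Denominator = 55 * 1000 * (9.9 x 10^-6) = 0.5445
  R = 99.9 / 0.5445 = 183.5 K

183.5 K


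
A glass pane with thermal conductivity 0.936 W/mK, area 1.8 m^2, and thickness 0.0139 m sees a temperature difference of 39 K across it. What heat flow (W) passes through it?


Fourier's law: Q = k * A * dT / t
  Q = 0.936 * 1.8 * 39 / 0.0139
  Q = 65.7072 / 0.0139 = 4727.1 W

4727.1 W


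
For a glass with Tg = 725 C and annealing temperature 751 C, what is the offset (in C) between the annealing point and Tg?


Offset = T_anneal - Tg:
  offset = 751 - 725 = 26 C

26 C


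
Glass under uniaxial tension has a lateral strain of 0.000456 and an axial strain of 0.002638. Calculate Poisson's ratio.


Poisson's ratio: nu = lateral strain / axial strain
  nu = 0.000456 / 0.002638 = 0.1729

0.1729


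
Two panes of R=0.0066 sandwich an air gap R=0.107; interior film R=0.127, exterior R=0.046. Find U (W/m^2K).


Total thermal resistance (series):
  R_total = R_in + R_glass + R_air + R_glass + R_out
  R_total = 0.127 + 0.0066 + 0.107 + 0.0066 + 0.046 = 0.2932 m^2K/W
U-value = 1 / R_total = 1 / 0.2932 = 3.411 W/m^2K

3.411 W/m^2K


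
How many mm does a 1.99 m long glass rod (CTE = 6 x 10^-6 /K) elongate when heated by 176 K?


Thermal expansion formula: dL = alpha * L0 * dT
  dL = (6 x 10^-6) * 1.99 * 176 = 0.00210144 m
Convert to mm: 0.00210144 * 1000 = 2.1014 mm

2.1014 mm


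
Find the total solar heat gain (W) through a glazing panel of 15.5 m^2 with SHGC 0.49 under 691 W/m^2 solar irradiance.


Solar heat gain: Q = Area * SHGC * Irradiance
  Q = 15.5 * 0.49 * 691 = 5248.1 W

5248.1 W


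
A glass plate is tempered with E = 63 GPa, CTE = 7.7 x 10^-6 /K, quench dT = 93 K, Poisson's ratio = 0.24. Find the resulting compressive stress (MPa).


Tempering stress: sigma = E * alpha * dT / (1 - nu)
  E (MPa) = 63 * 1000 = 63000
  Numerator = 63000 * (7.7 x 10^-6) * 93 = 45.1143
  Denominator = 1 - 0.24 = 0.76
  sigma = 45.1143 / 0.76 = 59.4 MPa

59.4 MPa


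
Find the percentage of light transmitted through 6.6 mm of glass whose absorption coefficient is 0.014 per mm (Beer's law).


Beer-Lambert law: T = exp(-alpha * thickness)
  exponent = -0.014 * 6.6 = -0.0924
  T = exp(-0.0924) = 0.9117
  Percentage = 0.9117 * 100 = 91.17%

91.17%


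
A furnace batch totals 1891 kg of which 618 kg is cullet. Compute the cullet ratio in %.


Cullet ratio = (cullet mass / total batch mass) * 100
  Ratio = 618 / 1891 * 100 = 32.68%

32.68%


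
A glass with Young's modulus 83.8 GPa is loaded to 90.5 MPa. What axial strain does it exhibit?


Rearrange E = sigma / epsilon:
  epsilon = sigma / E
  E (MPa) = 83.8 * 1000 = 83800
  epsilon = 90.5 / 83800 = 0.00108

0.00108


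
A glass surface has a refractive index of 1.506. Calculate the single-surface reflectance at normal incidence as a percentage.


Fresnel reflectance at normal incidence:
  R = ((n - 1)/(n + 1))^2
  (n - 1)/(n + 1) = (1.506 - 1)/(1.506 + 1) = 0.201915
  R = 0.201915^2 = 0.0407697
  R(%) = 0.0407697 * 100 = 4.077%

4.077%


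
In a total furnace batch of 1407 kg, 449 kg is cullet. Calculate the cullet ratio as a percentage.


Cullet ratio = (cullet mass / total batch mass) * 100
  Ratio = 449 / 1407 * 100 = 31.91%

31.91%


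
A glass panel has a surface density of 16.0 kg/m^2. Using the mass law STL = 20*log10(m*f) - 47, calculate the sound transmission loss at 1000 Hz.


Mass law: STL = 20 * log10(m * f) - 47
  m * f = 16.0 * 1000 = 16000
  log10(16000) = 4.20412
  STL = 20 * 4.20412 - 47 = 84.0824 - 47 = 37.1 dB

37.1 dB


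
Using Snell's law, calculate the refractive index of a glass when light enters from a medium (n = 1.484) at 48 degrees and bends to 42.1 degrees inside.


Apply Snell's law: n1 * sin(theta1) = n2 * sin(theta2)
  n2 = n1 * sin(theta1) / sin(theta2)
  sin(48) = 0.743145
  sin(42.1) = 0.670427
  n2 = 1.484 * 0.743145 / 0.670427 = 1.645

1.645


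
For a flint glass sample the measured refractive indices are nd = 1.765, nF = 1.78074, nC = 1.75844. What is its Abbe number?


Abbe number formula: Vd = (nd - 1) / (nF - nC)
  nd - 1 = 1.765 - 1 = 0.765
  nF - nC = 1.78074 - 1.75844 = 0.0223
  Vd = 0.765 / 0.0223 = 34.3

34.3


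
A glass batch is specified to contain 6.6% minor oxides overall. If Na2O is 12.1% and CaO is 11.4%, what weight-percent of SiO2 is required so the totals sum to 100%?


Known pieces sum to 100%:
  SiO2 = 100 - (others + Na2O + CaO)
  SiO2 = 100 - (6.6 + 12.1 + 11.4) = 69.9%

69.9%


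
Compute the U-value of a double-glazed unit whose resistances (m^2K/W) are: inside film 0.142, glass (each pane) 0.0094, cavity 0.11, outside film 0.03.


Total thermal resistance (series):
  R_total = R_in + R_glass + R_air + R_glass + R_out
  R_total = 0.142 + 0.0094 + 0.11 + 0.0094 + 0.03 = 0.3008 m^2K/W
U-value = 1 / R_total = 1 / 0.3008 = 3.324 W/m^2K

3.324 W/m^2K


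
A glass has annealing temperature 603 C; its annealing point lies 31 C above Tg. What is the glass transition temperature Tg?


Rearrange T_anneal = Tg + offset for Tg:
  Tg = T_anneal - offset = 603 - 31 = 572 C

572 C


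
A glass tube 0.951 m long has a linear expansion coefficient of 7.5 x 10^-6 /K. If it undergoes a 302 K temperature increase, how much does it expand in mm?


Thermal expansion formula: dL = alpha * L0 * dT
  dL = (7.5 x 10^-6) * 0.951 * 302 = 0.00215402 m
Convert to mm: 0.00215402 * 1000 = 2.154 mm

2.154 mm


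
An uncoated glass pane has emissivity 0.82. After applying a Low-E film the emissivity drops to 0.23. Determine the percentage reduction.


Percentage reduction = (1 - coated/uncoated) * 100
  Ratio = 0.23 / 0.82 = 0.2805
  Reduction = (1 - 0.2805) * 100 = 72.0%

72.0%


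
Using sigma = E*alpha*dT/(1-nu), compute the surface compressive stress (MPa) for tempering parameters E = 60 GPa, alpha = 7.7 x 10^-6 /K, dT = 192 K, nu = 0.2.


Tempering stress: sigma = E * alpha * dT / (1 - nu)
  E (MPa) = 60 * 1000 = 60000
  Numerator = 60000 * (7.7 x 10^-6) * 192 = 88.704
  Denominator = 1 - 0.2 = 0.8
  sigma = 88.704 / 0.8 = 110.9 MPa

110.9 MPa


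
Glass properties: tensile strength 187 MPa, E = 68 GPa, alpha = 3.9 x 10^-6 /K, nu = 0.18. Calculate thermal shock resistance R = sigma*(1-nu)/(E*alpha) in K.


Thermal shock resistance: R = sigma * (1 - nu) / (E * alpha)
  Numerator = 187 * (1 - 0.18) = 153.34
  Denominator = 68 * 1000 * (3.9 x 10^-6) = 0.2652
  R = 153.34 / 0.2652 = 578.2 K

578.2 K


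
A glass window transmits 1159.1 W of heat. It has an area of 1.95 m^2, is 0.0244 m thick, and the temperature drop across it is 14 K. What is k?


Fourier's law rearranged: k = Q * t / (A * dT)
  Numerator = 1159.1 * 0.0244 = 28.28204
  Denominator = 1.95 * 14 = 27.3
  k = 28.28204 / 27.3 = 1.036 W/mK

1.036 W/mK


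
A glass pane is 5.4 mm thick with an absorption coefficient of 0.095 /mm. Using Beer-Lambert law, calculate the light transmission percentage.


Beer-Lambert law: T = exp(-alpha * thickness)
  exponent = -0.095 * 5.4 = -0.513
  T = exp(-0.513) = 0.5987
  Percentage = 0.5987 * 100 = 59.87%

59.87%


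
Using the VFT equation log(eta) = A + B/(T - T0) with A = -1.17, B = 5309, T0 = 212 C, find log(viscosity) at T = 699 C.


VFT equation: log(eta) = A + B / (T - T0)
  T - T0 = 699 - 212 = 487
  B / (T - T0) = 5309 / 487 = 10.901
  log(eta) = -1.17 + 10.901 = 9.731

9.731


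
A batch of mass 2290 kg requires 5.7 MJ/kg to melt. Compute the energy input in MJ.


Total energy = mass * specific energy
  E = 2290 * 5.7 = 13053 MJ

13053 MJ


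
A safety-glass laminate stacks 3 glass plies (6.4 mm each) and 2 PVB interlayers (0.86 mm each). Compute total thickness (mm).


Total thickness = glass contribution + PVB contribution
  Glass: 3 * 6.4 = 19.2 mm
  PVB: 2 * 0.86 = 1.72 mm
  Total = 19.2 + 1.72 = 20.92 mm

20.92 mm


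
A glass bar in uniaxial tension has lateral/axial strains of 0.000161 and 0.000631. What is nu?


Poisson's ratio: nu = lateral strain / axial strain
  nu = 0.000161 / 0.000631 = 0.2552

0.2552


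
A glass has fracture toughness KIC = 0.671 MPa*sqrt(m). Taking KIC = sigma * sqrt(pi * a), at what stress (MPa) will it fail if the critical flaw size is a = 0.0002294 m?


Rearrange KIC = sigma * sqrt(pi * a):
  sigma = KIC / sqrt(pi * a)
  sqrt(pi * 0.0002294) = 0.026846
  sigma = 0.671 / 0.026846 = 24.99 MPa

24.99 MPa


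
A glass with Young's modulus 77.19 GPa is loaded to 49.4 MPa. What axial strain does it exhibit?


Rearrange E = sigma / epsilon:
  epsilon = sigma / E
  E (MPa) = 77.19 * 1000 = 77190
  epsilon = 49.4 / 77190 = 0.00064

0.00064


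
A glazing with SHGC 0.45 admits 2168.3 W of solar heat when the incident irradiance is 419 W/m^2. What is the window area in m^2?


Rearrange Q = Area * SHGC * Irradiance:
  Area = Q / (SHGC * Irradiance)
  Area = 2168.3 / (0.45 * 419) = 11.5 m^2

11.5 m^2


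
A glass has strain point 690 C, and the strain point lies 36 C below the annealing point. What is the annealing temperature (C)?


T_anneal = T_strain + gap:
  T_anneal = 690 + 36 = 726 C

726 C


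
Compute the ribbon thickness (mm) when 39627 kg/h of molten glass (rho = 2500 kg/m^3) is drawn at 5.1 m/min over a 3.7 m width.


Ribbon cross-section from mass balance:
  Volume rate = throughput / density = 39627 / 2500 = 15.8508 m^3/h
  thickness = volume rate / (speed * 60 * width), i.e.
  thickness = throughput / (60 * speed * width * density) * 1000
  thickness = 39627 / (60 * 5.1 * 3.7 * 2500) * 1000 = 14.0 mm

14.0 mm


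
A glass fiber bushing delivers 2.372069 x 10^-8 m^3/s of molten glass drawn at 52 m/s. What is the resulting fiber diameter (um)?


Cross-sectional area from continuity:
  A = Q / v = 2.372069 x 10^-8 / 52 = 4.561671 x 10^-10 m^2
Diameter from circular cross-section:
  d = sqrt(4A / pi) * 10^6 (m -> um)
  d = sqrt(4 * 4.561671 x 10^-10 / pi) * 10^6 = 24.1 um

24.1 um


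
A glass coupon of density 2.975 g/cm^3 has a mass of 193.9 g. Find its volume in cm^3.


Rearrange rho = m / V:
  V = m / rho
  V = 193.9 / 2.975 = 65.176 cm^3

65.176 cm^3


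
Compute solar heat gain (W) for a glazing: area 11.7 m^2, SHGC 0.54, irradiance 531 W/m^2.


Solar heat gain: Q = Area * SHGC * Irradiance
  Q = 11.7 * 0.54 * 531 = 3354.9 W

3354.9 W


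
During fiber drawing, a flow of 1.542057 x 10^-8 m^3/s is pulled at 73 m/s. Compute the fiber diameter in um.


Cross-sectional area from continuity:
  A = Q / v = 1.542057 x 10^-8 / 73 = 2.112407 x 10^-10 m^2
Diameter from circular cross-section:
  d = sqrt(4A / pi) * 10^6 (m -> um)
  d = sqrt(4 * 2.112407 x 10^-10 / pi) * 10^6 = 16.4 um

16.4 um


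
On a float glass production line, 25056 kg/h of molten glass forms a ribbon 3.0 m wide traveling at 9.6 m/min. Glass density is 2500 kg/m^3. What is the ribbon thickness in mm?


Ribbon cross-section from mass balance:
  Volume rate = throughput / density = 25056 / 2500 = 10.0224 m^3/h
  thickness = volume rate / (speed * 60 * width), i.e.
  thickness = throughput / (60 * speed * width * density) * 1000
  thickness = 25056 / (60 * 9.6 * 3.0 * 2500) * 1000 = 5.8 mm

5.8 mm


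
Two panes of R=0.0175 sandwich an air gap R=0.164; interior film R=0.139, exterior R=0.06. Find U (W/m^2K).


Total thermal resistance (series):
  R_total = R_in + R_glass + R_air + R_glass + R_out
  R_total = 0.139 + 0.0175 + 0.164 + 0.0175 + 0.06 = 0.398 m^2K/W
U-value = 1 / R_total = 1 / 0.398 = 2.513 W/m^2K

2.513 W/m^2K


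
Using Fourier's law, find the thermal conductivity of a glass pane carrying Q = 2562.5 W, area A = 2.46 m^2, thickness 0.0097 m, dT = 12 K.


Fourier's law rearranged: k = Q * t / (A * dT)
  Numerator = 2562.5 * 0.0097 = 24.85625
  Denominator = 2.46 * 12 = 29.52
  k = 24.85625 / 29.52 = 0.842 W/mK

0.842 W/mK


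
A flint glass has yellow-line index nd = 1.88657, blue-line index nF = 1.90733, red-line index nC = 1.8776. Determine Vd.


Abbe number formula: Vd = (nd - 1) / (nF - nC)
  nd - 1 = 1.88657 - 1 = 0.88657
  nF - nC = 1.90733 - 1.8776 = 0.02973
  Vd = 0.88657 / 0.02973 = 29.82

29.82


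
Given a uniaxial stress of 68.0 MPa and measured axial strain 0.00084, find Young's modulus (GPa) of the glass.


Young's modulus: E = stress / strain
  E = 68.0 MPa / 0.00084 = 80952.38 MPa
Convert to GPa: 80952.38 / 1000 = 80.95 GPa

80.95 GPa


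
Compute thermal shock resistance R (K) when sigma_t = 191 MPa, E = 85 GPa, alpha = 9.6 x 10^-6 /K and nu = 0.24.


Thermal shock resistance: R = sigma * (1 - nu) / (E * alpha)
  Numerator = 191 * (1 - 0.24) = 145.16
  Denominator = 85 * 1000 * (9.6 x 10^-6) = 0.816
  R = 145.16 / 0.816 = 177.9 K

177.9 K


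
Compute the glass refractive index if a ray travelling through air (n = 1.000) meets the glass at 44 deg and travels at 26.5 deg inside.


Apply Snell's law: n1 * sin(theta1) = n2 * sin(theta2)
  n2 = n1 * sin(theta1) / sin(theta2)
  sin(44) = 0.694658
  sin(26.5) = 0.446198
  n2 = 1.000 * 0.694658 / 0.446198 = 1.5568

1.5568


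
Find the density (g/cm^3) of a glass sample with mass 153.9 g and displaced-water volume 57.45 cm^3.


Use the definition of density:
  rho = mass / volume
  rho = 153.9 / 57.45 = 2.679 g/cm^3

2.679 g/cm^3


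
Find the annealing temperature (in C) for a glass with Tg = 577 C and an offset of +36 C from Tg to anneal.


The annealing temperature is Tg plus the offset:
  T_anneal = 577 + 36 = 613 C

613 C


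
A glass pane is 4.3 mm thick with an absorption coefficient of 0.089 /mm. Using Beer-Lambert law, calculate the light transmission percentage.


Beer-Lambert law: T = exp(-alpha * thickness)
  exponent = -0.089 * 4.3 = -0.3827
  T = exp(-0.3827) = 0.682
  Percentage = 0.682 * 100 = 68.2%

68.2%


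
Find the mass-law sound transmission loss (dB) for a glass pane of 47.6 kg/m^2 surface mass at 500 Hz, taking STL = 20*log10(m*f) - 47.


Mass law: STL = 20 * log10(m * f) - 47
  m * f = 47.6 * 500 = 23800
  log10(23800) = 4.37658
  STL = 20 * 4.37658 - 47 = 87.5316 - 47 = 40.5 dB

40.5 dB


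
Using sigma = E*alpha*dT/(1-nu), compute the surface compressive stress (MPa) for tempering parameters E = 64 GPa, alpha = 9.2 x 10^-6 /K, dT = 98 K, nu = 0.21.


Tempering stress: sigma = E * alpha * dT / (1 - nu)
  E (MPa) = 64 * 1000 = 64000
  Numerator = 64000 * (9.2 x 10^-6) * 98 = 57.7024
  Denominator = 1 - 0.21 = 0.79
  sigma = 57.7024 / 0.79 = 73.0 MPa

73.0 MPa


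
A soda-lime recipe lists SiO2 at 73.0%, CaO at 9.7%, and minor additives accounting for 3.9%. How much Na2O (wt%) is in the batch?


Pieces sum to 100%:
  Na2O = 100 - (SiO2 + CaO + others)
  Na2O = 100 - (73.0 + 9.7 + 3.9) = 13.4%

13.4%


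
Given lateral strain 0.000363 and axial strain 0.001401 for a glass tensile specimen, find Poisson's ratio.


Poisson's ratio: nu = lateral strain / axial strain
  nu = 0.000363 / 0.001401 = 0.2591

0.2591


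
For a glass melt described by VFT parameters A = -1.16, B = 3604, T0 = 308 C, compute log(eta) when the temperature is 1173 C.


VFT equation: log(eta) = A + B / (T - T0)
  T - T0 = 1173 - 308 = 865
  B / (T - T0) = 3604 / 865 = 4.166
  log(eta) = -1.16 + 4.166 = 3.006

3.006


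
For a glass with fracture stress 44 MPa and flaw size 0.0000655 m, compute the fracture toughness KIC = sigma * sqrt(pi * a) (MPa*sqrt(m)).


Fracture toughness: KIC = sigma * sqrt(pi * a)
  pi * a = pi * 0.0000655 = 0.000205774
  sqrt(pi * a) = 0.014345
  KIC = 44 * 0.014345 = 0.631 MPa*sqrt(m)

0.631 MPa*sqrt(m)


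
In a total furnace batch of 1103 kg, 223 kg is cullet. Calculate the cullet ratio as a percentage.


Cullet ratio = (cullet mass / total batch mass) * 100
  Ratio = 223 / 1103 * 100 = 20.22%

20.22%


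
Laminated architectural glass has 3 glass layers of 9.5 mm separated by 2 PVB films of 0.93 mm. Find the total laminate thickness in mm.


Total thickness = glass contribution + PVB contribution
  Glass: 3 * 9.5 = 28.5 mm
  PVB: 2 * 0.93 = 1.86 mm
  Total = 28.5 + 1.86 = 30.36 mm

30.36 mm


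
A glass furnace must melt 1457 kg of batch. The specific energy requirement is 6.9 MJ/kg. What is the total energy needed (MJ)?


Total energy = mass * specific energy
  E = 1457 * 6.9 = 10053.3 MJ

10053.3 MJ


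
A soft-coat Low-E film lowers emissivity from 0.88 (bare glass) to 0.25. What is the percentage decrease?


Percentage reduction = (1 - coated/uncoated) * 100
  Ratio = 0.25 / 0.88 = 0.2841
  Reduction = (1 - 0.2841) * 100 = 71.6%

71.6%


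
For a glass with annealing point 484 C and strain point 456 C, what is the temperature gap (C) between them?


Gap = T_anneal - T_strain:
  gap = 484 - 456 = 28 C

28 C


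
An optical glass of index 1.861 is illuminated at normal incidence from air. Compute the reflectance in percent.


Fresnel reflectance at normal incidence:
  R = ((n - 1)/(n + 1))^2
  (n - 1)/(n + 1) = (1.861 - 1)/(1.861 + 1) = 0.300944
  R = 0.300944^2 = 0.0905673
  R(%) = 0.0905673 * 100 = 9.057%

9.057%


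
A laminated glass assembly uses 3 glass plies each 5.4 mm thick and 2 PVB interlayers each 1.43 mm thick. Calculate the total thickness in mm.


Total thickness = glass contribution + PVB contribution
  Glass: 3 * 5.4 = 16.2 mm
  PVB: 2 * 1.43 = 2.86 mm
  Total = 16.2 + 2.86 = 19.06 mm

19.06 mm


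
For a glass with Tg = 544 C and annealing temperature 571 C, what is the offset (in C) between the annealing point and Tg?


Offset = T_anneal - Tg:
  offset = 571 - 544 = 27 C

27 C


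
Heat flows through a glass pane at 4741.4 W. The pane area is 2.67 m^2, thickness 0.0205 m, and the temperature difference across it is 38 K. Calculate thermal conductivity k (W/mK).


Fourier's law rearranged: k = Q * t / (A * dT)
  Numerator = 4741.4 * 0.0205 = 97.1987
  Denominator = 2.67 * 38 = 101.46
  k = 97.1987 / 101.46 = 0.958 W/mK

0.958 W/mK


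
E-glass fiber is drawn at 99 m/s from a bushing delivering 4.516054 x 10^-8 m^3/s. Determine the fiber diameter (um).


Cross-sectional area from continuity:
  A = Q / v = 4.516054 x 10^-8 / 99 = 4.561671 x 10^-10 m^2
Diameter from circular cross-section:
  d = sqrt(4A / pi) * 10^6 (m -> um)
  d = sqrt(4 * 4.561671 x 10^-10 / pi) * 10^6 = 24.1 um

24.1 um


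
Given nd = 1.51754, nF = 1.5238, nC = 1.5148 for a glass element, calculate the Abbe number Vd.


Abbe number formula: Vd = (nd - 1) / (nF - nC)
  nd - 1 = 1.51754 - 1 = 0.51754
  nF - nC = 1.5238 - 1.5148 = 0.009
  Vd = 0.51754 / 0.009 = 57.5

57.5


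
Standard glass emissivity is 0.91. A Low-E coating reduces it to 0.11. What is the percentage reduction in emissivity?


Percentage reduction = (1 - coated/uncoated) * 100
  Ratio = 0.11 / 0.91 = 0.1209
  Reduction = (1 - 0.1209) * 100 = 87.9%

87.9%


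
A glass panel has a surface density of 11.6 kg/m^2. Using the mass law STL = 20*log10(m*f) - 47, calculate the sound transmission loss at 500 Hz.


Mass law: STL = 20 * log10(m * f) - 47
  m * f = 11.6 * 500 = 5800
  log10(5800) = 3.76343
  STL = 20 * 3.76343 - 47 = 75.2686 - 47 = 28.3 dB

28.3 dB


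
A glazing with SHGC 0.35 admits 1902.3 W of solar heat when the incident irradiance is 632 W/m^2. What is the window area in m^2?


Rearrange Q = Area * SHGC * Irradiance:
  Area = Q / (SHGC * Irradiance)
  Area = 1902.3 / (0.35 * 632) = 8.6 m^2

8.6 m^2


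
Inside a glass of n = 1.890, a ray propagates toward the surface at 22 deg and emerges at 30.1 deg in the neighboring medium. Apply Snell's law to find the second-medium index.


Apply Snell's law: n1 * sin(theta1) = n2 * sin(theta2)
  n2 = n1 * sin(theta1) / sin(theta2)
  sin(22) = 0.374607
  sin(30.1) = 0.501511
  n2 = 1.890 * 0.374607 / 0.501511 = 1.4117

1.4117


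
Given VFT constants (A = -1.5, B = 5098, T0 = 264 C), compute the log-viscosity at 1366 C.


VFT equation: log(eta) = A + B / (T - T0)
  T - T0 = 1366 - 264 = 1102
  B / (T - T0) = 5098 / 1102 = 4.626
  log(eta) = -1.5 + 4.626 = 3.126

3.126


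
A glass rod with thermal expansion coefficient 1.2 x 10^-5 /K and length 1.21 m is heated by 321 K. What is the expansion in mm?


Thermal expansion formula: dL = alpha * L0 * dT
  dL = (1.2 x 10^-5) * 1.21 * 321 = 0.00466092 m
Convert to mm: 0.00466092 * 1000 = 4.6609 mm

4.6609 mm


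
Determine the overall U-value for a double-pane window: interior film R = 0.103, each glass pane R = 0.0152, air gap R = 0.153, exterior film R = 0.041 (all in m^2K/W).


Total thermal resistance (series):
  R_total = R_in + R_glass + R_air + R_glass + R_out
  R_total = 0.103 + 0.0152 + 0.153 + 0.0152 + 0.041 = 0.3274 m^2K/W
U-value = 1 / R_total = 1 / 0.3274 = 3.054 W/m^2K

3.054 W/m^2K


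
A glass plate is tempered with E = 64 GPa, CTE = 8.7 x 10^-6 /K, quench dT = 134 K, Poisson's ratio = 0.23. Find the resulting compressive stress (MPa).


Tempering stress: sigma = E * alpha * dT / (1 - nu)
  E (MPa) = 64 * 1000 = 64000
  Numerator = 64000 * (8.7 x 10^-6) * 134 = 74.6112
  Denominator = 1 - 0.23 = 0.77
  sigma = 74.6112 / 0.77 = 96.9 MPa

96.9 MPa


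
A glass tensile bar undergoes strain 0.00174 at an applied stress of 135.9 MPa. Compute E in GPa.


Young's modulus: E = stress / strain
  E = 135.9 MPa / 0.00174 = 78103.45 MPa
Convert to GPa: 78103.45 / 1000 = 78.1 GPa

78.1 GPa


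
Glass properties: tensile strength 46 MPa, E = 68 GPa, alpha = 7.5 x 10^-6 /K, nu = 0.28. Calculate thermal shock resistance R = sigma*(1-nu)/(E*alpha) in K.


Thermal shock resistance: R = sigma * (1 - nu) / (E * alpha)
  Numerator = 46 * (1 - 0.28) = 33.12
  Denominator = 68 * 1000 * (7.5 x 10^-6) = 0.51
  R = 33.12 / 0.51 = 64.9 K

64.9 K


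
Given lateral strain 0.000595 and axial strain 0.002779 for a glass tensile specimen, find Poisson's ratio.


Poisson's ratio: nu = lateral strain / axial strain
  nu = 0.000595 / 0.002779 = 0.2141

0.2141


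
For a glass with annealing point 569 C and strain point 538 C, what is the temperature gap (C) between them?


Gap = T_anneal - T_strain:
  gap = 569 - 538 = 31 C

31 C


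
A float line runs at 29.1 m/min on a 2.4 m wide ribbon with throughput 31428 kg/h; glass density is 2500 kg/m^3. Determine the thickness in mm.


Ribbon cross-section from mass balance:
  Volume rate = throughput / density = 31428 / 2500 = 12.5712 m^3/h
  thickness = volume rate / (speed * 60 * width), i.e.
  thickness = throughput / (60 * speed * width * density) * 1000
  thickness = 31428 / (60 * 29.1 * 2.4 * 2500) * 1000 = 3.0 mm

3.0 mm


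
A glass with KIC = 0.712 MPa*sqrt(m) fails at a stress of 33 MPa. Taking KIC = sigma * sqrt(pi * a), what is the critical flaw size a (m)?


Rearrange KIC = sigma * sqrt(pi * a):
  sqrt(pi * a) = KIC / sigma
  sqrt(pi * a) = 0.712 / 33 = 0.021576
  a = (KIC / sigma)^2 / pi
  a = 0.021576^2 / pi = 0.0001482 m

0.0001482 m


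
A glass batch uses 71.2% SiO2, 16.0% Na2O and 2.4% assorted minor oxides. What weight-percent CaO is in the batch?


Pieces sum to 100%:
  CaO = 100 - (SiO2 + Na2O + others)
  CaO = 100 - (71.2 + 16.0 + 2.4) = 10.4%

10.4%


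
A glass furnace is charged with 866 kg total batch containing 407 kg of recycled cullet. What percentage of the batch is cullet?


Cullet ratio = (cullet mass / total batch mass) * 100
  Ratio = 407 / 866 * 100 = 47.0%

47.0%


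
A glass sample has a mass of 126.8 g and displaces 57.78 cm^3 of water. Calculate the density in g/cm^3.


Use the definition of density:
  rho = mass / volume
  rho = 126.8 / 57.78 = 2.195 g/cm^3

2.195 g/cm^3


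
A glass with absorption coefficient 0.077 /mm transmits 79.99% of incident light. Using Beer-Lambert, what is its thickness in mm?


Rearrange T = exp(-alpha * thickness):
  thickness = -ln(T) / alpha
  T = 79.99/100 = 0.7999
  ln(T) = -0.22327
  -ln(T) = 0.22327
  thickness = 0.22327 / 0.077 = 2.9 mm

2.9 mm


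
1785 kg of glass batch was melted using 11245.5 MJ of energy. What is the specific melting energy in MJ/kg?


Rearrange E = m * s for s:
  s = E / m
  s = 11245.5 / 1785 = 6.3 MJ/kg

6.3 MJ/kg


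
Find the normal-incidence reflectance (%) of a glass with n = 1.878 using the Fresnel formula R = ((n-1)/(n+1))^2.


Fresnel reflectance at normal incidence:
  R = ((n - 1)/(n + 1))^2
  (n - 1)/(n + 1) = (1.878 - 1)/(1.878 + 1) = 0.305073
  R = 0.305073^2 = 0.0930695
  R(%) = 0.0930695 * 100 = 9.307%

9.307%


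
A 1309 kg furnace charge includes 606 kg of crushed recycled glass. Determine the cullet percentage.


Cullet ratio = (cullet mass / total batch mass) * 100
  Ratio = 606 / 1309 * 100 = 46.29%

46.29%


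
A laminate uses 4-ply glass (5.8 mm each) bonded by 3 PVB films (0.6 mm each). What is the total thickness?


Total thickness = glass contribution + PVB contribution
  Glass: 4 * 5.8 = 23.2 mm
  PVB: 3 * 0.6 = 1.8 mm
  Total = 23.2 + 1.8 = 25.0 mm

25.0 mm


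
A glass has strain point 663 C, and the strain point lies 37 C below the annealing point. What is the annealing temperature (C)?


T_anneal = T_strain + gap:
  T_anneal = 663 + 37 = 700 C

700 C


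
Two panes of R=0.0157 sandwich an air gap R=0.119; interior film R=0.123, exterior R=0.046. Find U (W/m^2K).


Total thermal resistance (series):
  R_total = R_in + R_glass + R_air + R_glass + R_out
  R_total = 0.123 + 0.0157 + 0.119 + 0.0157 + 0.046 = 0.3194 m^2K/W
U-value = 1 / R_total = 1 / 0.3194 = 3.131 W/m^2K

3.131 W/m^2K


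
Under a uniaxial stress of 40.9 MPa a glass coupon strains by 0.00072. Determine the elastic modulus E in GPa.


Young's modulus: E = stress / strain
  E = 40.9 MPa / 0.00072 = 56805.56 MPa
Convert to GPa: 56805.56 / 1000 = 56.81 GPa

56.81 GPa


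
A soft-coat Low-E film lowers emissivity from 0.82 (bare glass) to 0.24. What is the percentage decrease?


Percentage reduction = (1 - coated/uncoated) * 100
  Ratio = 0.24 / 0.82 = 0.2927
  Reduction = (1 - 0.2927) * 100 = 70.7%

70.7%


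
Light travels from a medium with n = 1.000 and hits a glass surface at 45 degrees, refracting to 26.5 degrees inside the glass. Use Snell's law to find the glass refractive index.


Apply Snell's law: n1 * sin(theta1) = n2 * sin(theta2)
  n2 = n1 * sin(theta1) / sin(theta2)
  sin(45) = 0.707107
  sin(26.5) = 0.446198
  n2 = 1.000 * 0.707107 / 0.446198 = 1.5847

1.5847


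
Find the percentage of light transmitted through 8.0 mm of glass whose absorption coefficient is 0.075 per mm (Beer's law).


Beer-Lambert law: T = exp(-alpha * thickness)
  exponent = -0.075 * 8.0 = -0.6
  T = exp(-0.6) = 0.5488
  Percentage = 0.5488 * 100 = 54.88%

54.88%


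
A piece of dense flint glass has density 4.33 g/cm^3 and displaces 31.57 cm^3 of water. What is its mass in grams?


Rearrange rho = m / V:
  m = rho * V
  m = 4.33 * 31.57 = 136.698 g

136.698 g


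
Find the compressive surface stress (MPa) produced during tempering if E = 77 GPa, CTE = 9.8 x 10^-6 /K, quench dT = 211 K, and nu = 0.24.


Tempering stress: sigma = E * alpha * dT / (1 - nu)
  E (MPa) = 77 * 1000 = 77000
  Numerator = 77000 * (9.8 x 10^-6) * 211 = 159.2206
  Denominator = 1 - 0.24 = 0.76
  sigma = 159.2206 / 0.76 = 209.5 MPa

209.5 MPa


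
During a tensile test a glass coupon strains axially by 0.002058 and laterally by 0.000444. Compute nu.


Poisson's ratio: nu = lateral strain / axial strain
  nu = 0.000444 / 0.002058 = 0.2157

0.2157


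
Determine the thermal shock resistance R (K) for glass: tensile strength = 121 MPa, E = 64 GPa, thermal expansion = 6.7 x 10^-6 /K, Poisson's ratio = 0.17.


Thermal shock resistance: R = sigma * (1 - nu) / (E * alpha)
  Numerator = 121 * (1 - 0.17) = 100.43
  Denominator = 64 * 1000 * (6.7 x 10^-6) = 0.4288
  R = 100.43 / 0.4288 = 234.2 K

234.2 K
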